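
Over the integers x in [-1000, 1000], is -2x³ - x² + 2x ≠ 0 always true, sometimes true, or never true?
Holds at x = 1: LHS = -2·1³ - 1² + 2·1 = -1; -1 ≠ 0 — holds
Fails at x = 0: LHS = -2·0³ - 0² + 2·0 = 0; 0 ≠ 0 — FAILS
It is satisfied by some integers in the range but not all.

Answer: Sometimes true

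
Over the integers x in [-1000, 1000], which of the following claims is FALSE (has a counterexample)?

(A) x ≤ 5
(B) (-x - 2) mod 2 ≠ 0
(A) x = 6: 6 ≤ 5 — FAILS
(B) x = 0: LHS = (-0 - 2) mod 2 = (-2) mod 2 = 0; 0 ≠ 0 — FAILS

Answer: Both A and B are false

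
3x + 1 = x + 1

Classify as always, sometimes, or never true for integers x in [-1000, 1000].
Holds at x = 0: LHS = 3·0 + 1 = 1, RHS = 0 + 1 = 1; 1 = 1 — holds
Fails at x = 1: LHS = 3·1 + 1 = 4, RHS = 1 + 1 = 2; 4 = 2 — FAILS
It is satisfied by some integers in the range but not all.

Answer: Sometimes true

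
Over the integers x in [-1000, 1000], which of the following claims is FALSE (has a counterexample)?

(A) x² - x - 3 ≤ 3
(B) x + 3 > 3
(A) x = -3: LHS = (-3)² - (-3) - 3 = 9; 9 ≤ 3 — FAILS
(B) x = 0: LHS = 0 + 3 = 3; 3 > 3 — FAILS

Answer: Both A and B are false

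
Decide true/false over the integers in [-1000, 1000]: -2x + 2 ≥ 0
The claim fails at x = 2:
x = 2: LHS = -2·2 + 2 = -2; -2 ≥ 0 — FAILS

Because a single integer refutes it, the statement is false.

Answer: False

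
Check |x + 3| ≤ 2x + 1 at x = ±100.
x = 100: LHS = |100 + 3| = |103| = 103, RHS = 2·100 + 1 = 201; 103 ≤ 201 — holds
x = -100: LHS = |(-100) + 3| = |-97| = 97, RHS = 2·(-100) + 1 = -199; 97 ≤ -199 — FAILS

Answer: Partially: holds for x = 100, fails for x = -100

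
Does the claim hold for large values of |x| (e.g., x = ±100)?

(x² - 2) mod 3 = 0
x = 100: LHS = (100² - 2) mod 3 = 9998 mod 3 = 2; 2 = 0 — FAILS
x = -100: LHS = ((-100)² - 2) mod 3 = 9998 mod 3 = 2; 2 = 0 — FAILS

Answer: No, fails for both x = 100 and x = -100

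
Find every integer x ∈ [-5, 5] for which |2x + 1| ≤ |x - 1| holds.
Holds for: {-2, -1, 0}
Fails for: {-5, -4, -3, 1, 2, 3, 4, 5}

Answer: {-2, -1, 0}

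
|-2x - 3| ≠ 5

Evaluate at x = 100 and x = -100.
x = 100: LHS = |-2·100 - 3| = |-203| = 203; 203 ≠ 5 — holds
x = -100: LHS = |-2·(-100) - 3| = |197| = 197; 197 ≠ 5 — holds

Answer: Yes, holds for both x = 100 and x = -100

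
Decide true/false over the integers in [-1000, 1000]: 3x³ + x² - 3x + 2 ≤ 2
The claim fails at x = 1:
x = 1: LHS = 3·1³ + 1² - 3·1 + 2 = 3; 3 ≤ 2 — FAILS

Because a single integer refutes it, the statement is false.

Answer: False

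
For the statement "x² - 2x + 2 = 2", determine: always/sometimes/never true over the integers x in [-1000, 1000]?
Holds at x = 0: LHS = 0² - 2·0 + 2 = 2; 2 = 2 — holds
Fails at x = 1: LHS = 1² - 2·1 + 2 = 1; 1 = 2 — FAILS
It is satisfied by some integers in the range but not all.

Answer: Sometimes true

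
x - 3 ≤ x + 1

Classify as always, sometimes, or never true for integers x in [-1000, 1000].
Over all integers in [-1000, 1000], LHS − RHS is largest at x = 0, where it equals -4:
x = 0: LHS = 0 - 3 = -3, RHS = 0 + 1 = 1; -3 ≤ 1 — holds
At the ends of the range:
x = -1000: LHS = (-1000) - 3 = -1003, RHS = (-1000) + 1 = -999; -1003 ≤ -999 — holds
x = 1000: LHS = 1000 - 3 = 997, RHS = 1000 + 1 = 1001; 997 ≤ 1001 — holds
Hence LHS − RHS is never positive, i.e. LHS ≤ RHS throughout, so the relation holds for every integer in [-1000, 1000].

No counterexample exists.

Answer: Always true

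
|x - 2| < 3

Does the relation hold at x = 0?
x = 0: LHS = |0 - 2| = |-2| = 2; 2 < 3 — holds

The relation is satisfied at x = 0.

Answer: Yes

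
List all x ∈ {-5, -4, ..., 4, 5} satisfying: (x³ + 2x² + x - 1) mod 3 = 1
For a polynomial with integer coefficients, its value mod 3 depends only on x mod 3, so it suffices to check one representative of each residue class, x = 0, 1, 2:
x = 0: LHS = (0³ + 2·0² + 0 - 1) mod 3 = (-1) mod 3 = 2; 2 = 1 — FAILS
x = 1: LHS = (1³ + 2·1² + 1 - 1) mod 3 = 3 mod 3 = 0; 0 = 1 — FAILS
x = 2: LHS = (2³ + 2·2² + 2 - 1) mod 3 = 17 mod 3 = 2; 2 = 1 — FAILS
The relation fails in every residue class, so the claimed relation (=) fails for every integer in [-5, 5].

Answer: None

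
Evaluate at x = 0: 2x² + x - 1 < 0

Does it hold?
x = 0: LHS = 2·0² + 0 - 1 = -1; -1 < 0 — holds

The relation is satisfied at x = 0.

Answer: Yes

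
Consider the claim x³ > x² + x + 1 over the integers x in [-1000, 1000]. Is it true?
The claim fails at x = 0:
x = 0: LHS = 0³ = 0, RHS = 0² + 0 + 1 = 1; 0 > 1 — FAILS

Because a single integer refutes it, the statement is false.

Answer: False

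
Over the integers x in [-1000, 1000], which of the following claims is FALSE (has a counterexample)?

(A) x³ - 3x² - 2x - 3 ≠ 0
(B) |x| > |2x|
(A) Track d = LHS − RHS over the integers in [-1000, 1000]. Equality would need d = 0, but d changes sign only between consecutive integers, jumping over 0:
x = 3: LHS = 3³ - 3·3² - 2·3 - 3 = -9; -9 ≠ 0 — holds  (d = -9)
x = 4: LHS = 4³ - 3·4² - 2·4 - 3 = 5; 5 ≠ 0 — holds  (d = 5)
Away from these crossings d keeps a constant sign, and checking every integer in [-1000, 1000] confirms d ≠ 0 throughout. Hence the two sides are never equal, so the relation holds for every integer in [-1000, 1000].

(B) x = 0: LHS = |0| = 0, RHS = |2·0| = |0| = 0; 0 > 0 — FAILS

Only (B) has a counterexample.

Answer: B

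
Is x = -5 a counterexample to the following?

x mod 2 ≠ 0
Substitute x = -5 into the relation:
x = -5: LHS = (-5) mod 2 = 1; 1 ≠ 0 — holds

The claim holds here, so x = -5 is not a counterexample. (A counterexample exists elsewhere, e.g. x = 0.)

Answer: No, x = -5 is not a counterexample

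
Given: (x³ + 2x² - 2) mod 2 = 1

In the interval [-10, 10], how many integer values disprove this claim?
Counterexamples in [-10, 10]: {-10, -8, -6, -4, -2, 0, 2, 4, 6, 8, 10}.

Counting them gives 11 values.

Answer: 11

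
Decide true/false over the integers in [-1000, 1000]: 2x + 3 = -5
The claim fails at x = 0:
x = 0: LHS = 2·0 + 3 = 3; 3 = -5 — FAILS

Because a single integer refutes it, the statement is false.

Answer: False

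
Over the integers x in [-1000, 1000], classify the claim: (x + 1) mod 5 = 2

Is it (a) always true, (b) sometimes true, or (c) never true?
Holds at x = 1: LHS = (1 + 1) mod 5 = 2 mod 5 = 2; 2 = 2 — holds
Fails at x = 0: LHS = (0 + 1) mod 5 = 1 mod 5 = 1; 1 = 2 — FAILS
It is satisfied by some integers in the range but not all.

Answer: Sometimes true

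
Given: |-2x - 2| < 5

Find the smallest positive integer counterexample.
Testing positive integers:
x = 1: LHS = |-2·1 - 2| = |-4| = 4; 4 < 5 — holds
x = 2: LHS = |-2·2 - 2| = |-6| = 6; 6 < 5 — FAILS  ← smallest positive counterexample

Answer: x = 2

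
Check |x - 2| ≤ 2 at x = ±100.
x = 100: LHS = |100 - 2| = |98| = 98; 98 ≤ 2 — FAILS
x = -100: LHS = |(-100) - 2| = |-102| = 102; 102 ≤ 2 — FAILS

Answer: No, fails for both x = 100 and x = -100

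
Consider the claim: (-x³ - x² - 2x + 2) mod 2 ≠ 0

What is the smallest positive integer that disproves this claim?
Testing positive integers:
x = 1: LHS = (-1³ - 1² - 2·1 + 2) mod 2 = (-2) mod 2 = 0; 0 ≠ 0 — FAILS  ← smallest positive counterexample

Answer: x = 1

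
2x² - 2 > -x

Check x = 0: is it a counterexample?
Substitute x = 0 into the relation:
x = 0: LHS = 2·0² - 2 = -2, RHS = -0 = 0; -2 > 0 — FAILS

Since the claim fails at x = 0, this value is a counterexample.

Answer: Yes, x = 0 is a counterexample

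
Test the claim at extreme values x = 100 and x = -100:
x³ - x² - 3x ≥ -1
x = 100: LHS = 100³ - 100² - 3·100 = 989700; 989700 ≥ -1 — holds
x = -100: LHS = (-100)³ - (-100)² - 3·(-100) = -1009700; -1009700 ≥ -1 — FAILS

Answer: Partially: holds for x = 100, fails for x = -100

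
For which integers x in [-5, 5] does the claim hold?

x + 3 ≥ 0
Holds for: {-3, -2, -1, 0, 1, 2, 3, 4, 5}
Fails for: {-5, -4}

Answer: {-3, -2, -1, 0, 1, 2, 3, 4, 5}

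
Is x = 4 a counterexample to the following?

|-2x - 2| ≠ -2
Substitute x = 4 into the relation:
x = 4: LHS = |-2·4 - 2| = |-10| = 10; 10 ≠ -2 — holds

The relation holds at x = 4, so it is not a counterexample.

Answer: No, x = 4 is not a counterexample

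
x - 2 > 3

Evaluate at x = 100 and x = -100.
x = 100: LHS = 100 - 2 = 98; 98 > 3 — holds
x = -100: LHS = (-100) - 2 = -102; -102 > 3 — FAILS

Answer: Partially: holds for x = 100, fails for x = -100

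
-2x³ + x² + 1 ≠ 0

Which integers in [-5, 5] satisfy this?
Holds for: {-5, -4, -3, -2, -1, 0, 2, 3, 4, 5}
Fails for: {1}

Answer: {-5, -4, -3, -2, -1, 0, 2, 3, 4, 5}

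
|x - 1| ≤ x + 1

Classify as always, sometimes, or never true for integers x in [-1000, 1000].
Holds at x = 0: LHS = |0 - 1| = |-1| = 1, RHS = 0 + 1 = 1; 1 ≤ 1 — holds
Fails at x = -1: LHS = |(-1) - 1| = |-2| = 2, RHS = (-1) + 1 = 0; 2 ≤ 0 — FAILS
It is satisfied by some integers in the range but not all.

Answer: Sometimes true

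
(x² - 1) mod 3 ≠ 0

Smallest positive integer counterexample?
Testing positive integers:
x = 1: LHS = (1² - 1) mod 3 = 0 mod 3 = 0; 0 ≠ 0 — FAILS  ← smallest positive counterexample

Answer: x = 1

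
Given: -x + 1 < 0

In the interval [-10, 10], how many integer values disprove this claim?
Counterexamples in [-10, 10]: {-10, -9, -8, -7, -6, -5, -4, -3, -2, -1, 0, 1}.

Counting them gives 12 values.

Answer: 12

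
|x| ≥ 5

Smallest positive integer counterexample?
Testing positive integers:
x = 1: LHS = |1| = 1; 1 ≥ 5 — FAILS  ← smallest positive counterexample

Answer: x = 1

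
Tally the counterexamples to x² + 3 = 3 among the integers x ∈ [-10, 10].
Counterexamples in [-10, 10]: {-10, -9, -8, -7, -6, -5, -4, -3, -2, -1, 1, 2, 3, 4, 5, 6, 7, 8, 9, 10}.

Counting them gives 20 values.

Answer: 20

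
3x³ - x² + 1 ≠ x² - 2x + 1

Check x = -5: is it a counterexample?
Substitute x = -5 into the relation:
x = -5: LHS = 3·(-5)³ - (-5)² + 1 = -399, RHS = (-5)² - 2·(-5) + 1 = 36; -399 ≠ 36 — holds

The claim holds here, so x = -5 is not a counterexample. (A counterexample exists elsewhere, e.g. x = 0.)

Answer: No, x = -5 is not a counterexample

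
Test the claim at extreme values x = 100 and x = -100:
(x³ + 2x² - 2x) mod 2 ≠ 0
x = 100: LHS = (100³ + 2·100² - 2·100) mod 2 = 1019800 mod 2 = 0; 0 ≠ 0 — FAILS
x = -100: LHS = ((-100)³ + 2·(-100)² - 2·(-100)) mod 2 = (-979800) mod 2 = 0; 0 ≠ 0 — FAILS

Answer: No, fails for both x = 100 and x = -100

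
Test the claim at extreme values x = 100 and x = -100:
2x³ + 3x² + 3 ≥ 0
x = 100: LHS = 2·100³ + 3·100² + 3 = 2030003; 2030003 ≥ 0 — holds
x = -100: LHS = 2·(-100)³ + 3·(-100)² + 3 = -1969997; -1969997 ≥ 0 — FAILS

Answer: Partially: holds for x = 100, fails for x = -100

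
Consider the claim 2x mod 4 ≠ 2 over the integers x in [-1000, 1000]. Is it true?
The claim fails at x = 1:
x = 1: LHS = (2·1) mod 4 = 2 mod 4 = 2; 2 ≠ 2 — FAILS

Because a single integer refutes it, the statement is false.

Answer: False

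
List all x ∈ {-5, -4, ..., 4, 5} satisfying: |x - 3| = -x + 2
Over all integers in [-5, 5], LHS − RHS is always positive; it is smallest at x = 0, where it equals 1:
x = 0: LHS = |0 - 3| = |-3| = 3, RHS = -0 + 2 = 2; 3 = 2 — FAILS
At the ends of the range:
x = -5: LHS = |(-5) - 3| = |-8| = 8, RHS = -(-5) + 2 = 7; 8 = 7 — FAILS
x = 5: LHS = |5 - 3| = |2| = 2, RHS = -5 + 2 = -3; 2 = -3 — FAILS
Hence LHS − RHS is never 0, i.e. the two sides are never equal, so the claimed relation (=) fails for every integer in [-5, 5].

Answer: None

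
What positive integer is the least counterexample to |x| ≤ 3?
Testing positive integers:
x = 1: LHS = |1| = 1; 1 ≤ 3 — holds
x = 2: LHS = |2| = 2; 2 ≤ 3 — holds
x = 3: LHS = |3| = 3; 3 ≤ 3 — holds
x = 4: LHS = |4| = 4; 4 ≤ 3 — FAILS  ← smallest positive counterexample

Answer: x = 4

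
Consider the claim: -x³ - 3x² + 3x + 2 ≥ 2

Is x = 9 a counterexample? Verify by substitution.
Substitute x = 9 into the relation:
x = 9: LHS = -9³ - 3·9² + 3·9 + 2 = -943; -943 ≥ 2 — FAILS

Since the claim fails at x = 9, this value is a counterexample.

Answer: Yes, x = 9 is a counterexample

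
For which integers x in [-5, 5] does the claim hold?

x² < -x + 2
Holds for: {-1, 0}
Fails for: {-5, -4, -3, -2, 1, 2, 3, 4, 5}

Answer: {-1, 0}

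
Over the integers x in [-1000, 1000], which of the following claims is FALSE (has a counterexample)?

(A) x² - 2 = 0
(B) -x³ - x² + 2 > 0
(A) x = 0: LHS = 0² - 2 = -2; -2 = 0 — FAILS
(B) x = 1: LHS = -1³ - 1² + 2 = 0; 0 > 0 — FAILS

Answer: Both A and B are false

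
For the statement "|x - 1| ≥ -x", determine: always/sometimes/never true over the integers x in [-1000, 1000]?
Over all integers in [-1000, 1000], LHS − RHS is smallest at x = 0, where it equals 1:
x = 0: LHS = |0 - 1| = |-1| = 1, RHS = -0 = 0; 1 ≥ 0 — holds
At the ends of the range:
x = -1000: LHS = |(-1000) - 1| = |-1001| = 1001, RHS = -(-1000) = 1000; 1001 ≥ 1000 — holds
x = 1000: LHS = |1000 - 1| = |999| = 999; 999 ≥ -1000 — holds
Hence LHS − RHS is never negative, i.e. LHS ≥ RHS throughout, so the relation holds for every integer in [-1000, 1000].

No counterexample exists.

Answer: Always true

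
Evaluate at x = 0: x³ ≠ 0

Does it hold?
x = 0: LHS = 0³ = 0; 0 ≠ 0 — FAILS

The relation fails at x = 0, so x = 0 is a counterexample.

Answer: No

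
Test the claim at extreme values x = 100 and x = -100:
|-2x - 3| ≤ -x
x = 100: LHS = |-2·100 - 3| = |-203| = 203; 203 ≤ -100 — FAILS
x = -100: LHS = |-2·(-100) - 3| = |197| = 197, RHS = -(-100) = 100; 197 ≤ 100 — FAILS

Answer: No, fails for both x = 100 and x = -100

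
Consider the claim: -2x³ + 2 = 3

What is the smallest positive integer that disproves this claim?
Testing positive integers:
x = 1: LHS = -2·1³ + 2 = 0; 0 = 3 — FAILS  ← smallest positive counterexample

Answer: x = 1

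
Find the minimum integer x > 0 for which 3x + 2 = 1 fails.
Testing positive integers:
x = 1: LHS = 3·1 + 2 = 5; 5 = 1 — FAILS  ← smallest positive counterexample

Answer: x = 1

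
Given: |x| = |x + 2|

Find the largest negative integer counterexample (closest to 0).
Testing negative integers from -1 downward:
x = -1: LHS = |-1| = 1, RHS = |(-1) + 2| = |1| = 1; 1 = 1 — holds
x = -2: LHS = |-2| = 2, RHS = |(-2) + 2| = |0| = 0; 2 = 0 — FAILS  ← closest negative counterexample to 0

Answer: x = -2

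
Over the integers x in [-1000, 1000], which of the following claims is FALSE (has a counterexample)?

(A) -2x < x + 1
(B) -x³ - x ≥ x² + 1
(A) x = -1: LHS = -2·(-1) = 2, RHS = (-1) + 1 = 0; 2 < 0 — FAILS
(B) x = 0: LHS = -0³ - 0 = 0, RHS = 0² + 1 = 1; 0 ≥ 1 — FAILS

Answer: Both A and B are false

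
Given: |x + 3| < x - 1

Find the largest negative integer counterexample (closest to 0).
Testing negative integers from -1 downward:
x = -1: LHS = |(-1) + 3| = |2| = 2, RHS = (-1) - 1 = -2; 2 < -2 — FAILS  ← closest negative counterexample to 0

Answer: x = -1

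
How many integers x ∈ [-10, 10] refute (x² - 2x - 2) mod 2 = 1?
Counterexamples in [-10, 10]: {-10, -8, -6, -4, -2, 0, 2, 4, 6, 8, 10}.

Counting them gives 11 values.

Answer: 11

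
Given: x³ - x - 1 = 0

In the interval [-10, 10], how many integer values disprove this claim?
Counterexamples in [-10, 10]: {-10, -9, -8, -7, -6, -5, -4, -3, -2, -1, 0, 1, 2, 3, 4, 5, 6, 7, 8, 9, 10}.

Counting them gives 21 values.

Answer: 21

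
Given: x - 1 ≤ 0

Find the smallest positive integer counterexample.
Testing positive integers:
x = 1: LHS = 1 - 1 = 0; 0 ≤ 0 — holds
x = 2: LHS = 2 - 1 = 1; 1 ≤ 0 — FAILS  ← smallest positive counterexample

Answer: x = 2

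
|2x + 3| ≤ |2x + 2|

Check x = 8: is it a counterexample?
Substitute x = 8 into the relation:
x = 8: LHS = |2·8 + 3| = |19| = 19, RHS = |2·8 + 2| = |18| = 18; 19 ≤ 18 — FAILS

Since the claim fails at x = 8, this value is a counterexample.

Answer: Yes, x = 8 is a counterexample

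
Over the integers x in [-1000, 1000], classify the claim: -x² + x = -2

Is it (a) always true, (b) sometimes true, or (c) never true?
Holds at x = -1: LHS = -(-1)² + (-1) = -2; -2 = -2 — holds
Fails at x = 0: LHS = -0² + 0 = 0; 0 = -2 — FAILS
It is satisfied by some integers in the range but not all.

Answer: Sometimes true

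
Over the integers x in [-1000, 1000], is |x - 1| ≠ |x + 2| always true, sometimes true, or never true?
Track d = LHS − RHS over the integers in [-1000, 1000]. Equality would need d = 0, but d changes sign only between consecutive integers, jumping over 0:
x = -1: LHS = |(-1) - 1| = |-2| = 2, RHS = |(-1) + 2| = |1| = 1; 2 ≠ 1 — holds  (d = 1)
x = 0: LHS = |0 - 1| = |-1| = 1, RHS = |0 + 2| = |2| = 2; 1 ≠ 2 — holds  (d = -1)
Away from these crossings d keeps a constant sign, and checking every integer in [-1000, 1000] confirms d ≠ 0 throughout. Hence the two sides are never equal, so the relation holds for every integer in [-1000, 1000].

No counterexample exists.

Answer: Always true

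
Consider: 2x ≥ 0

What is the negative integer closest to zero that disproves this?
Testing negative integers from -1 downward:
x = -1: LHS = 2·(-1) = -2; -2 ≥ 0 — FAILS  ← closest negative counterexample to 0

Answer: x = -1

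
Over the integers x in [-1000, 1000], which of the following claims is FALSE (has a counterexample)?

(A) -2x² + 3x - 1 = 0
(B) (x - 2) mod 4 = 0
(A) x = 0: LHS = -2·0² + 3·0 - 1 = -1; -1 = 0 — FAILS
(B) x = 0: LHS = (0 - 2) mod 4 = (-2) mod 4 = 2; 2 = 0 — FAILS

Answer: Both A and B are false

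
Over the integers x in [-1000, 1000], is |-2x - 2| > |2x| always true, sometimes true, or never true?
Holds at x = 0: LHS = |-2·0 - 2| = |-2| = 2, RHS = |2·0| = |0| = 0; 2 > 0 — holds
Fails at x = -1: LHS = |-2·(-1) - 2| = |0| = 0, RHS = |2·(-1)| = |-2| = 2; 0 > 2 — FAILS
It is satisfied by some integers in the range but not all.

Answer: Sometimes true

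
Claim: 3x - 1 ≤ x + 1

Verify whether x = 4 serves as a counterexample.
Substitute x = 4 into the relation:
x = 4: LHS = 3·4 - 1 = 11, RHS = 4 + 1 = 5; 11 ≤ 5 — FAILS

Since the claim fails at x = 4, this value is a counterexample.

Answer: Yes, x = 4 is a counterexample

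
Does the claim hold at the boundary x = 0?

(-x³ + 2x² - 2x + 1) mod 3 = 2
x = 0: LHS = (-0³ + 2·0² - 2·0 + 1) mod 3 = 1 mod 3 = 1; 1 = 2 — FAILS

The relation fails at x = 0, so x = 0 is a counterexample.

Answer: No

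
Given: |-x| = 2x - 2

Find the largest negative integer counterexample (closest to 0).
Testing negative integers from -1 downward:
x = -1: LHS = |-(-1)| = |1| = 1, RHS = 2·(-1) - 2 = -4; 1 = -4 — FAILS  ← closest negative counterexample to 0

Answer: x = -1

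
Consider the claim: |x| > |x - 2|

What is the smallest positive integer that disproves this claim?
Testing positive integers:
x = 1: LHS = |1| = 1, RHS = |1 - 2| = |-1| = 1; 1 > 1 — FAILS  ← smallest positive counterexample

Answer: x = 1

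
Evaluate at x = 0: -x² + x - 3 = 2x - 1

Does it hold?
x = 0: LHS = -0² + 0 - 3 = -3, RHS = 2·0 - 1 = -1; -3 = -1 — FAILS

The relation fails at x = 0, so x = 0 is a counterexample.

Answer: No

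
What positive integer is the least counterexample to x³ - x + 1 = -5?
Testing positive integers:
x = 1: LHS = 1³ - 1 + 1 = 1; 1 = -5 — FAILS  ← smallest positive counterexample

Answer: x = 1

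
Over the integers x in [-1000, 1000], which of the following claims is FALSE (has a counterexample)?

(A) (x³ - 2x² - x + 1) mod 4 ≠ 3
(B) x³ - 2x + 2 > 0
(A) x = 1: LHS = (1³ - 2·1² - 1 + 1) mod 4 = (-1) mod 4 = 3; 3 ≠ 3 — FAILS
(B) x = -2: LHS = (-2)³ - 2·(-2) + 2 = -2; -2 > 0 — FAILS

Answer: Both A and B are false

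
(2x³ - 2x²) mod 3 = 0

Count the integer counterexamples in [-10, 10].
Counterexamples in [-10, 10]: {-10, -7, -4, -1, 2, 5, 8}.

Counting them gives 7 values.

Answer: 7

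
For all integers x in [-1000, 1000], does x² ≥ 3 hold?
The claim fails at x = 0:
x = 0: LHS = 0² = 0; 0 ≥ 3 — FAILS

Because a single integer refutes it, the statement is false.

Answer: False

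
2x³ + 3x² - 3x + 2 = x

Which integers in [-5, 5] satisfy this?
Track d = LHS − RHS over the integers in [-5, 5]. Equality would need d = 0, but d changes sign only between consecutive integers, jumping over 0:
x = -3: LHS = 2·(-3)³ + 3·(-3)² - 3·(-3) + 2 = -16; -16 = -3 — FAILS  (d = -13)
x = -2: LHS = 2·(-2)³ + 3·(-2)² - 3·(-2) + 2 = 4; 4 = -2 — FAILS  (d = 6)
Away from these crossings d keeps a constant sign, and checking every integer in [-5, 5] confirms d ≠ 0 throughout. Hence the two sides are never equal, so the claimed relation (=) fails for every integer in [-5, 5].

Answer: None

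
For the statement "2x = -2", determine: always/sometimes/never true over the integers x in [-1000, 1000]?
Holds at x = -1: LHS = 2·(-1) = -2; -2 = -2 — holds
Fails at x = 0: LHS = 2·0 = 0; 0 = -2 — FAILS
It is satisfied by some integers in the range but not all.

Answer: Sometimes true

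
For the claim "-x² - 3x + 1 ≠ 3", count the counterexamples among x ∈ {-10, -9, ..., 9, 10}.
Counterexamples in [-10, 10]: {-2, -1}.

Counting them gives 2 values.

Answer: 2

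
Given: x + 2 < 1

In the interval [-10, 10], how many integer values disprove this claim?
Counterexamples in [-10, 10]: {-1, 0, 1, 2, 3, 4, 5, 6, 7, 8, 9, 10}.

Counting them gives 12 values.

Answer: 12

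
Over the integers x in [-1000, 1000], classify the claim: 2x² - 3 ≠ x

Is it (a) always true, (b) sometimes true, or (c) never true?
Holds at x = 0: LHS = 2·0² - 3 = -3; -3 ≠ 0 — holds
Fails at x = -1: LHS = 2·(-1)² - 3 = -1; -1 ≠ -1 — FAILS
It is satisfied by some integers in the range but not all.

Answer: Sometimes true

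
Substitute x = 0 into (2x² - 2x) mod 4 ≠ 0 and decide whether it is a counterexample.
Substitute x = 0 into the relation:
x = 0: LHS = (2·0² - 2·0) mod 4 = 0 mod 4 = 0; 0 ≠ 0 — FAILS

Since the claim fails at x = 0, this value is a counterexample.

Answer: Yes, x = 0 is a counterexample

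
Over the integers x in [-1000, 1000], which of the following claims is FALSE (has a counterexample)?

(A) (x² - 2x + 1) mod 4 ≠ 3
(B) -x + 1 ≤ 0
(A) For a polynomial with integer coefficients, its value mod 4 depends only on x mod 4, so it suffices to check one representative of each residue class, x = 0, 1, 2, 3:
x = 0: LHS = (0² - 2·0 + 1) mod 4 = 1 mod 4 = 1; 1 ≠ 3 — holds
x = 1: LHS = (1² - 2·1 + 1) mod 4 = 0 mod 4 = 0; 0 ≠ 3 — holds
x = 2: LHS = (2² - 2·2 + 1) mod 4 = 1 mod 4 = 1; 1 ≠ 3 — holds
x = 3: LHS = (3² - 2·3 + 1) mod 4 = 4 mod 4 = 0; 0 ≠ 3 — holds
The relation holds in every residue class, so the relation holds for every integer in [-1000, 1000].

(B) x = 0: LHS = -0 + 1 = 1; 1 ≤ 0 — FAILS

Only (B) has a counterexample.

Answer: B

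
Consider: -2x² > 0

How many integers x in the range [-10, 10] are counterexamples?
Counterexamples in [-10, 10]: {-10, -9, -8, -7, -6, -5, -4, -3, -2, -1, 0, 1, 2, 3, 4, 5, 6, 7, 8, 9, 10}.

Counting them gives 21 values.

Answer: 21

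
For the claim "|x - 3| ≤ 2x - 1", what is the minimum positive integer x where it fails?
Testing positive integers:
x = 1: LHS = |1 - 3| = |-2| = 2, RHS = 2·1 - 1 = 1; 2 ≤ 1 — FAILS  ← smallest positive counterexample

Answer: x = 1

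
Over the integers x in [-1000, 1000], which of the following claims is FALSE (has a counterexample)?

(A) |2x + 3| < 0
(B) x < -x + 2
(A) x = 0: LHS = |2·0 + 3| = |3| = 3; 3 < 0 — FAILS
(B) x = 1: RHS = -1 + 2 = 1; 1 < 1 — FAILS

Answer: Both A and B are false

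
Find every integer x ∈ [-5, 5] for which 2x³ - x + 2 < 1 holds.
Holds for: {-5, -4, -3, -2}
Fails for: {-1, 0, 1, 2, 3, 4, 5}

Answer: {-5, -4, -3, -2}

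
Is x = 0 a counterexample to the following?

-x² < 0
Substitute x = 0 into the relation:
x = 0: LHS = -0² = 0; 0 < 0 — FAILS

Since the claim fails at x = 0, this value is a counterexample.

Answer: Yes, x = 0 is a counterexample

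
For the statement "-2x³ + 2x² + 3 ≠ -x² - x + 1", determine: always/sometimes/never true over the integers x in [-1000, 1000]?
Holds at x = 0: LHS = -2·0³ + 2·0² + 3 = 3, RHS = -0² - 0 + 1 = 1; 3 ≠ 1 — holds
Fails at x = 2: LHS = -2·2³ + 2·2² + 3 = -5, RHS = -2² - 2 + 1 = -5; -5 ≠ -5 — FAILS
It is satisfied by some integers in the range but not all.

Answer: Sometimes true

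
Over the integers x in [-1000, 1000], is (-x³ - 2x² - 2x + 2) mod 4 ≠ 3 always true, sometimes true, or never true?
Holds at x = 0: LHS = (-0³ - 2·0² - 2·0 + 2) mod 4 = 2 mod 4 = 2; 2 ≠ 3 — holds
Fails at x = -1: LHS = (-(-1)³ - 2·(-1)² - 2·(-1) + 2) mod 4 = 3 mod 4 = 3; 3 ≠ 3 — FAILS
It is satisfied by some integers in the range but not all.

Answer: Sometimes true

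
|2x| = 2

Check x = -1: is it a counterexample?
Substitute x = -1 into the relation:
x = -1: LHS = |2·(-1)| = |-2| = 2; 2 = 2 — holds

The claim holds here, so x = -1 is not a counterexample. (A counterexample exists elsewhere, e.g. x = 0.)

Answer: No, x = -1 is not a counterexample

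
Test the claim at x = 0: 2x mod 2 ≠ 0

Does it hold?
x = 0: LHS = (2·0) mod 2 = 0 mod 2 = 0; 0 ≠ 0 — FAILS

The relation fails at x = 0, so x = 0 is a counterexample.

Answer: No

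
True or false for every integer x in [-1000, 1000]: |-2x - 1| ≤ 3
The claim fails at x = 2:
x = 2: LHS = |-2·2 - 1| = |-5| = 5; 5 ≤ 3 — FAILS

Because a single integer refutes it, the statement is false.

Answer: False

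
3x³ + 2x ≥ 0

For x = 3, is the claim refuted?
Substitute x = 3 into the relation:
x = 3: LHS = 3·3³ + 2·3 = 87; 87 ≥ 0 — holds

The claim holds here, so x = 3 is not a counterexample. (A counterexample exists elsewhere, e.g. x = -1.)

Answer: No, x = 3 is not a counterexample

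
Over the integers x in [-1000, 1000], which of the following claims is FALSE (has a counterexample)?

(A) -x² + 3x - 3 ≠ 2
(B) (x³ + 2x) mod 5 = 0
(A) Over all integers in [-1000, 1000], LHS − RHS is always negative; it is closest to 0 at x = 1, where it equals -3:
x = 1: LHS = -1² + 3·1 - 3 = -1; -1 ≠ 2 — holds
At the ends of the range:
x = -1000: LHS = -(-1000)² + 3·(-1000) - 3 = -1003003; -1003003 ≠ 2 — holds
x = 1000: LHS = -1000² + 3·1000 - 3 = -997003; -997003 ≠ 2 — holds
Hence LHS − RHS is never 0, i.e. the two sides are never equal, so the relation holds for every integer in [-1000, 1000].

(B) x = 1: LHS = (1³ + 2·1) mod 5 = 3 mod 5 = 3; 3 = 0 — FAILS

Only (B) has a counterexample.

Answer: B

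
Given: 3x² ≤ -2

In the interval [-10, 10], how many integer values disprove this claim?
Counterexamples in [-10, 10]: {-10, -9, -8, -7, -6, -5, -4, -3, -2, -1, 0, 1, 2, 3, 4, 5, 6, 7, 8, 9, 10}.

Counting them gives 21 values.

Answer: 21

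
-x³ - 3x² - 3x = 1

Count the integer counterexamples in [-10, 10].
Counterexamples in [-10, 10]: {-10, -9, -8, -7, -6, -5, -4, -3, -2, 0, 1, 2, 3, 4, 5, 6, 7, 8, 9, 10}.

Counting them gives 20 values.

Answer: 20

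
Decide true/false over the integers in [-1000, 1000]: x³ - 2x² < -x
The claim fails at x = 0:
x = 0: LHS = 0³ - 2·0² = 0, RHS = -0 = 0; 0 < 0 — FAILS

Because a single integer refutes it, the statement is false.

Answer: False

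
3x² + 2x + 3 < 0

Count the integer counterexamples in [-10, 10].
Counterexamples in [-10, 10]: {-10, -9, -8, -7, -6, -5, -4, -3, -2, -1, 0, 1, 2, 3, 4, 5, 6, 7, 8, 9, 10}.

Counting them gives 21 values.

Answer: 21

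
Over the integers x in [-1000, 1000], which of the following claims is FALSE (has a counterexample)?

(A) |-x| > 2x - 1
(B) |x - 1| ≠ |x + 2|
(A) x = 1: LHS = |-1| = 1, RHS = 2·1 - 1 = 1; 1 > 1 — FAILS

(B) Track d = LHS − RHS over the integers in [-1000, 1000]. Equality would need d = 0, but d changes sign only between consecutive integers, jumping over 0:
x = -1: LHS = |(-1) - 1| = |-2| = 2, RHS = |(-1) + 2| = |1| = 1; 2 ≠ 1 — holds  (d = 1)
x = 0: LHS = |0 - 1| = |-1| = 1, RHS = |0 + 2| = |2| = 2; 1 ≠ 2 — holds  (d = -1)
Away from these crossings d keeps a constant sign, and checking every integer in [-1000, 1000] confirms d ≠ 0 throughout. Hence the two sides are never equal, so the relation holds for every integer in [-1000, 1000].

Only (A) has a counterexample.

Answer: A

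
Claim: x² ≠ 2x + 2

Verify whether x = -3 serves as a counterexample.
Substitute x = -3 into the relation:
x = -3: LHS = (-3)² = 9, RHS = 2·(-3) + 2 = -4; 9 ≠ -4 — holds

The relation holds at x = -3, so it is not a counterexample.

Answer: No, x = -3 is not a counterexample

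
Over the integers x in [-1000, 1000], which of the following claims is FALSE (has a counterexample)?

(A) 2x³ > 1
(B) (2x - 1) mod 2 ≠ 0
(A) x = 0: LHS = 2·0³ = 0; 0 > 1 — FAILS

(B) For a polynomial with integer coefficients, its value mod 2 depends only on x mod 2, so it suffices to check one representative of each residue class, x = 0, 1:
x = 0: LHS = (2·0 - 1) mod 2 = (-1) mod 2 = 1; 1 ≠ 0 — holds
x = 1: LHS = (2·1 - 1) mod 2 = 1 mod 2 = 1; 1 ≠ 0 — holds
The relation holds in every residue class, so the relation holds for every integer in [-1000, 1000].

Only (A) has a counterexample.

Answer: A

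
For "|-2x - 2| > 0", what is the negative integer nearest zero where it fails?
Testing negative integers from -1 downward:
x = -1: LHS = |-2·(-1) - 2| = |0| = 0; 0 > 0 — FAILS  ← closest negative counterexample to 0

Answer: x = -1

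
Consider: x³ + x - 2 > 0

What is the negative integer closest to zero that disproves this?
Testing negative integers from -1 downward:
x = -1: LHS = (-1)³ + (-1) - 2 = -4; -4 > 0 — FAILS  ← closest negative counterexample to 0

Answer: x = -1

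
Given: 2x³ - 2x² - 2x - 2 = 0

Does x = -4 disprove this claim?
Substitute x = -4 into the relation:
x = -4: LHS = 2·(-4)³ - 2·(-4)² - 2·(-4) - 2 = -154; -154 = 0 — FAILS

Since the claim fails at x = -4, this value is a counterexample.

Answer: Yes, x = -4 is a counterexample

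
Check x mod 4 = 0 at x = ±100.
x = 100: LHS = 100 mod 4 = 0; 0 = 0 — holds
x = -100: LHS = (-100) mod 4 = 0; 0 = 0 — holds

Answer: Yes, holds for both x = 100 and x = -100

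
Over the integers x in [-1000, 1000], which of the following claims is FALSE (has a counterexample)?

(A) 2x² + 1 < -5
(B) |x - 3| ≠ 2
(A) x = 0: LHS = 2·0² + 1 = 1; 1 < -5 — FAILS
(B) x = 1: LHS = |1 - 3| = |-2| = 2; 2 ≠ 2 — FAILS

Answer: Both A and B are false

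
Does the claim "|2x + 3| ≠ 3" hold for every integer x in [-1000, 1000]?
The claim fails at x = 0:
x = 0: LHS = |2·0 + 3| = |3| = 3; 3 ≠ 3 — FAILS

Because a single integer refutes it, the statement is false.

Answer: False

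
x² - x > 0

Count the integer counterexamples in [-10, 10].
Counterexamples in [-10, 10]: {0, 1}.

Counting them gives 2 values.

Answer: 2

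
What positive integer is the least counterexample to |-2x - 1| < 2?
Testing positive integers:
x = 1: LHS = |-2·1 - 1| = |-3| = 3; 3 < 2 — FAILS  ← smallest positive counterexample

Answer: x = 1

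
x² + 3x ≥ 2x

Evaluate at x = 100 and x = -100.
x = 100: LHS = 100² + 3·100 = 10300, RHS = 2·100 = 200; 10300 ≥ 200 — holds
x = -100: LHS = (-100)² + 3·(-100) = 9700, RHS = 2·(-100) = -200; 9700 ≥ -200 — holds

Answer: Yes, holds for both x = 100 and x = -100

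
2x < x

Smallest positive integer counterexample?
Testing positive integers:
x = 1: LHS = 2·1 = 2; 2 < 1 — FAILS  ← smallest positive counterexample

Answer: x = 1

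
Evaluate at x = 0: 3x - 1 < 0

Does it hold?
x = 0: LHS = 3·0 - 1 = -1; -1 < 0 — holds

The relation is satisfied at x = 0.

Answer: Yes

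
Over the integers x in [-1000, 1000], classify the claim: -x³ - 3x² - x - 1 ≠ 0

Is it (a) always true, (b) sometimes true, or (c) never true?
Track d = LHS − RHS over the integers in [-1000, 1000]. Equality would need d = 0, but d changes sign only between consecutive integers, jumping over 0:
x = -3: LHS = -(-3)³ - 3·(-3)² - (-3) - 1 = 2; 2 ≠ 0 — holds  (d = 2)
x = -2: LHS = -(-2)³ - 3·(-2)² - (-2) - 1 = -3; -3 ≠ 0 — holds  (d = -3)
Away from these crossings d keeps a constant sign, and checking every integer in [-1000, 1000] confirms d ≠ 0 throughout. Hence the two sides are never equal, so the relation holds for every integer in [-1000, 1000].

No counterexample exists.

Answer: Always true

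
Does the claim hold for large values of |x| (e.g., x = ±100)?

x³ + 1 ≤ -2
x = 100: LHS = 100³ + 1 = 1000001; 1000001 ≤ -2 — FAILS
x = -100: LHS = (-100)³ + 1 = -999999; -999999 ≤ -2 — holds

Answer: Partially: fails for x = 100, holds for x = -100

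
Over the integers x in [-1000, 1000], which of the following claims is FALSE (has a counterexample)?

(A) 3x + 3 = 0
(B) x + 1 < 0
(A) x = 0: LHS = 3·0 + 3 = 3; 3 = 0 — FAILS
(B) x = 0: LHS = 0 + 1 = 1; 1 < 0 — FAILS

Answer: Both A and B are false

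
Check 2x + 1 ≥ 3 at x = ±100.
x = 100: LHS = 2·100 + 1 = 201; 201 ≥ 3 — holds
x = -100: LHS = 2·(-100) + 1 = -199; -199 ≥ 3 — FAILS

Answer: Partially: holds for x = 100, fails for x = -100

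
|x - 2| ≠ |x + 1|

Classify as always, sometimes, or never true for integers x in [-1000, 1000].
Track d = LHS − RHS over the integers in [-1000, 1000]. Equality would need d = 0, but d changes sign only between consecutive integers, jumping over 0:
x = 0: LHS = |0 - 2| = |-2| = 2, RHS = |0 + 1| = |1| = 1; 2 ≠ 1 — holds  (d = 1)
x = 1: LHS = |1 - 2| = |-1| = 1, RHS = |1 + 1| = |2| = 2; 1 ≠ 2 — holds  (d = -1)
Away from these crossings d keeps a constant sign, and checking every integer in [-1000, 1000] confirms d ≠ 0 throughout. Hence the two sides are never equal, so the relation holds for every integer in [-1000, 1000].

No counterexample exists.

Answer: Always true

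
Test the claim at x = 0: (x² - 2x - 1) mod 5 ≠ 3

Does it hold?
x = 0: LHS = (0² - 2·0 - 1) mod 5 = (-1) mod 5 = 4; 4 ≠ 3 — holds

The relation is satisfied at x = 0.

Answer: Yes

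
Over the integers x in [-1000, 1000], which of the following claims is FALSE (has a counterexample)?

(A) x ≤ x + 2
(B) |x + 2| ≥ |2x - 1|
(A) Over all integers in [-1000, 1000], LHS − RHS is largest at x = 0, where it equals -2:
x = 0: RHS = 0 + 2 = 2; 0 ≤ 2 — holds
At the ends of the range:
x = -1000: RHS = (-1000) + 2 = -998; -1000 ≤ -998 — holds
x = 1000: RHS = 1000 + 2 = 1002; 1000 ≤ 1002 — holds
Hence LHS − RHS is never positive, i.e. LHS ≤ RHS throughout, so the relation holds for every integer in [-1000, 1000].

(B) x = -1: LHS = |(-1) + 2| = |1| = 1, RHS = |2·(-1) - 1| = |-3| = 3; 1 ≥ 3 — FAILS

Only (B) has a counterexample.

Answer: B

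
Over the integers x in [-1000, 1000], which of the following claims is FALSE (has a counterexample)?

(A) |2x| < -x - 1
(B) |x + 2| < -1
(A) x = 0: LHS = |2·0| = |0| = 0, RHS = -0 - 1 = -1; 0 < -1 — FAILS
(B) x = 0: LHS = |0 + 2| = |2| = 2; 2 < -1 — FAILS

Answer: Both A and B are false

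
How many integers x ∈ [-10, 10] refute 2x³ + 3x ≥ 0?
Counterexamples in [-10, 10]: {-10, -9, -8, -7, -6, -5, -4, -3, -2, -1}.

Counting them gives 10 values.

Answer: 10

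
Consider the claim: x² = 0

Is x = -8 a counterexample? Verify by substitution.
Substitute x = -8 into the relation:
x = -8: LHS = (-8)² = 64; 64 = 0 — FAILS

Since the claim fails at x = -8, this value is a counterexample.

Answer: Yes, x = -8 is a counterexample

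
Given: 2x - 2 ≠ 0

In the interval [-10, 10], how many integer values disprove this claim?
Counterexamples in [-10, 10]: {1}.

Counting them gives 1 values.

Answer: 1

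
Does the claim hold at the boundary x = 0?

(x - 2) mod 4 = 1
x = 0: LHS = (0 - 2) mod 4 = (-2) mod 4 = 2; 2 = 1 — FAILS

The relation fails at x = 0, so x = 0 is a counterexample.

Answer: No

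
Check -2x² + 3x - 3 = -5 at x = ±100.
x = 100: LHS = -2·100² + 3·100 - 3 = -19703; -19703 = -5 — FAILS
x = -100: LHS = -2·(-100)² + 3·(-100) - 3 = -20303; -20303 = -5 — FAILS

Answer: No, fails for both x = 100 and x = -100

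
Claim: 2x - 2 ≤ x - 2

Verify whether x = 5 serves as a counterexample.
Substitute x = 5 into the relation:
x = 5: LHS = 2·5 - 2 = 8, RHS = 5 - 2 = 3; 8 ≤ 3 — FAILS

Since the claim fails at x = 5, this value is a counterexample.

Answer: Yes, x = 5 is a counterexample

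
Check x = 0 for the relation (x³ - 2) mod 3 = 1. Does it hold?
x = 0: LHS = (0³ - 2) mod 3 = (-2) mod 3 = 1; 1 = 1 — holds

The relation is satisfied at x = 0.

Answer: Yes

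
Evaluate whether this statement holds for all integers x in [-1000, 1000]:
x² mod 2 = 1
The claim fails at x = 0:
x = 0: LHS = (0²) mod 2 = 0 mod 2 = 0; 0 = 1 — FAILS

Because a single integer refutes it, the statement is false.

Answer: False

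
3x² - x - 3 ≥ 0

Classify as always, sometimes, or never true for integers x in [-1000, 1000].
Holds at x = -1: LHS = 3·(-1)² - (-1) - 3 = 1; 1 ≥ 0 — holds
Fails at x = 0: LHS = 3·0² - 0 - 3 = -3; -3 ≥ 0 — FAILS
It is satisfied by some integers in the range but not all.

Answer: Sometimes true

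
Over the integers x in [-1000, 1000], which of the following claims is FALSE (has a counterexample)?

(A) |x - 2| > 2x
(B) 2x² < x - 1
(A) x = 1: LHS = |1 - 2| = |-1| = 1, RHS = 2·1 = 2; 1 > 2 — FAILS
(B) x = 0: LHS = 2·0² = 0, RHS = 0 - 1 = -1; 0 < -1 — FAILS

Answer: Both A and B are false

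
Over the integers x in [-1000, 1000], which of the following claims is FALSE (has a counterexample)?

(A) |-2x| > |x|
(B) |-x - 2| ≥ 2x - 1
(A) x = 0: LHS = |-2·0| = |0| = 0, RHS = |0| = 0; 0 > 0 — FAILS
(B) x = 4: LHS = |-4 - 2| = |-6| = 6, RHS = 2·4 - 1 = 7; 6 ≥ 7 — FAILS

Answer: Both A and B are false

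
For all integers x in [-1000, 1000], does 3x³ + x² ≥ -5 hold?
The claim fails at x = -2:
x = -2: LHS = 3·(-2)³ + (-2)² = -20; -20 ≥ -5 — FAILS

Because a single integer refutes it, the statement is false.

Answer: False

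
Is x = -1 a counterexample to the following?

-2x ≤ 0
Substitute x = -1 into the relation:
x = -1: LHS = -2·(-1) = 2; 2 ≤ 0 — FAILS

Since the claim fails at x = -1, this value is a counterexample.

Answer: Yes, x = -1 is a counterexample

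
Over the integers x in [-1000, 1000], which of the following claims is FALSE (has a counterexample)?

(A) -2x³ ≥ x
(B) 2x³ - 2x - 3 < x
(A) x = 1: LHS = -2·1³ = -2; -2 ≥ 1 — FAILS
(B) x = 2: LHS = 2·2³ - 2·2 - 3 = 9; 9 < 2 — FAILS

Answer: Both A and B are false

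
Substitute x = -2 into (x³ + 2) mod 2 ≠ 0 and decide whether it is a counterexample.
Substitute x = -2 into the relation:
x = -2: LHS = ((-2)³ + 2) mod 2 = (-6) mod 2 = 0; 0 ≠ 0 — FAILS

Since the claim fails at x = -2, this value is a counterexample.

Answer: Yes, x = -2 is a counterexample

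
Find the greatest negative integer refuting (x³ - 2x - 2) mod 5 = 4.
Testing negative integers from -1 downward:
x = -1: LHS = ((-1)³ - 2·(-1) - 2) mod 5 = (-1) mod 5 = 4; 4 = 4 — holds
x = -2: LHS = ((-2)³ - 2·(-2) - 2) mod 5 = (-6) mod 5 = 4; 4 = 4 — holds
x = -3: LHS = ((-3)³ - 2·(-3) - 2) mod 5 = (-23) mod 5 = 2; 2 = 4 — FAILS  ← closest negative counterexample to 0

Answer: x = -3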